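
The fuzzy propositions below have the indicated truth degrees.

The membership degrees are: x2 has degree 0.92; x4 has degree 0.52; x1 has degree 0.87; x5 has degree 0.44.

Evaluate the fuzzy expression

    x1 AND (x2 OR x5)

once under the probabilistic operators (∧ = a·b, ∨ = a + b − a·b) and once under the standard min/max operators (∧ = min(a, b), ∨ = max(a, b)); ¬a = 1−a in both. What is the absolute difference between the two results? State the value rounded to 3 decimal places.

Under probabilistic:
  x2 OR x5 = a + b − a·b on (0.9200, 0.4400) = 0.9552
  x1 AND (x2 OR x5) = a·b on (0.8700, 0.9552) = 0.8310
  → value = 0.8310
Under standard min/max:
  x2 OR x5 = max(a, b) on (0.92, 0.44) = 0.92
  x1 AND (x2 OR x5) = min(a, b) on (0.87, 0.92) = 0.87
  → value = 0.8700
|0.8310 − 0.8700| = 0.039

0.039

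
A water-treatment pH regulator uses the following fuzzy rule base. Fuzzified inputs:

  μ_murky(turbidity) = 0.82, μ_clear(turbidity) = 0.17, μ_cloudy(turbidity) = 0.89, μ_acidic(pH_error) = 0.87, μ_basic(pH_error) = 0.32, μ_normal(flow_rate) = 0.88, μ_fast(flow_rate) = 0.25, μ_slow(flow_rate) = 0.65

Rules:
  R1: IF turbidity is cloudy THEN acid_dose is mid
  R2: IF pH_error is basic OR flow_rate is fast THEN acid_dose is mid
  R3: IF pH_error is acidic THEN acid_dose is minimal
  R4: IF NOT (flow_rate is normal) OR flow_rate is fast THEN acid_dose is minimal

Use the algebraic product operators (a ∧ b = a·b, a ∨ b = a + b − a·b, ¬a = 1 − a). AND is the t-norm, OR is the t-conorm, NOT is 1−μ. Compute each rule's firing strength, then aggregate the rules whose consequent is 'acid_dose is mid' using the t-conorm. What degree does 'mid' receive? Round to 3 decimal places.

0.944

R1: cloudy=0.89 → w = 0.8900
R2: basic=0.32, fast=0.25; OR[a + b − a·b] → w = 0.4900
R3: acidic=0.87 → w = 0.8700
R4: ¬normal=1−0.88=0.12, fast=0.25; OR[a + b − a·b] → w = 0.3400
Rules with consequent 'mid': {R1, R2} → strengths 0.8900, 0.4900
Aggregate via t-conorm [a + b − a·b]: 0.9439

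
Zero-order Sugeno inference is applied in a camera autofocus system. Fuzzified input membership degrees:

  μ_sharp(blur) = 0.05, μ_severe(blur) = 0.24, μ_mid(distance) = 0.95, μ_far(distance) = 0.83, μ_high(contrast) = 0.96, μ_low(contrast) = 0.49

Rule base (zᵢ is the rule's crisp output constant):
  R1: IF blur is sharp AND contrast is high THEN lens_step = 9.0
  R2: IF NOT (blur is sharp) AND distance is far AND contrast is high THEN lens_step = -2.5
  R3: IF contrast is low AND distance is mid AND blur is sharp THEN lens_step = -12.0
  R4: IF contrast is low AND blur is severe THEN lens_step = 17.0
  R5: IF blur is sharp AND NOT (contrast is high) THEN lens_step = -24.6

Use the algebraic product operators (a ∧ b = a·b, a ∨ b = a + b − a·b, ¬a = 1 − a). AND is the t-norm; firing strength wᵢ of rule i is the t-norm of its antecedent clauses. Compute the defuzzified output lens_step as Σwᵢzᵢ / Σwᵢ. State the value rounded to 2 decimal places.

R1 (z=9.0): sharp=0.05, high=0.96; AND[a·b] → w = 0.0480
R2 (z=-2.5): ¬sharp=1−0.05=0.95, far=0.83, high=0.96; AND[a·b] → w = 0.7570
R3 (z=-12.0): low=0.49, mid=0.95, sharp=0.05; AND[a·b] → w = 0.0233
R4 (z=17.0): low=0.49, severe=0.24; AND[a·b] → w = 0.1176
R5 (z=-24.6): sharp=0.05, ¬high=1−0.96=0.04; AND[a·b] → w = 0.0020
Weighted average = (0.0480·9.0 + 0.7570·-2.5 + 0.0233·-12.0 + 0.1176·17.0 + 0.0020·-24.6) / (0.0480 + 0.7570 + 0.0233 + 0.1176 + 0.0020)
  = 0.2103 / 0.9478 = 0.22

0.22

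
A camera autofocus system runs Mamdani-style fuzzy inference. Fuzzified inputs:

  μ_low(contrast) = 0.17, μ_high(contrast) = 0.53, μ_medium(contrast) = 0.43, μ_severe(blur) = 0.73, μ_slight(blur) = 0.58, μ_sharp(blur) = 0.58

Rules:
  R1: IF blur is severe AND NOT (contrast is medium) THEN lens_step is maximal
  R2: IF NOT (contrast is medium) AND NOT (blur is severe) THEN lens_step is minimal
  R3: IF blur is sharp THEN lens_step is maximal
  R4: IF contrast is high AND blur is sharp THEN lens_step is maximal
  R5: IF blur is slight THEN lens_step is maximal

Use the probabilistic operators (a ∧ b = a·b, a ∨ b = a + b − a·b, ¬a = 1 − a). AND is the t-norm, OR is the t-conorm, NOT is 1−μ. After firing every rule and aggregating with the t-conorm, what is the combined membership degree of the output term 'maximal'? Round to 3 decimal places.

R1: severe=0.73, ¬medium=1−0.43=0.57; AND[a·b] → w = 0.4161
R2: ¬medium=1−0.43=0.57, ¬severe=1−0.73=0.27; AND[a·b] → w = 0.1539
R3: sharp=0.58 → w = 0.5800
R4: high=0.53, sharp=0.58; AND[a·b] → w = 0.3074
R5: slight=0.58 → w = 0.5800
Rules with consequent 'maximal': {R1, R3, R4, R5} → strengths 0.4161, 0.5800, 0.3074, 0.5800
Aggregate via t-conorm [a + b − a·b]: 0.9287

0.929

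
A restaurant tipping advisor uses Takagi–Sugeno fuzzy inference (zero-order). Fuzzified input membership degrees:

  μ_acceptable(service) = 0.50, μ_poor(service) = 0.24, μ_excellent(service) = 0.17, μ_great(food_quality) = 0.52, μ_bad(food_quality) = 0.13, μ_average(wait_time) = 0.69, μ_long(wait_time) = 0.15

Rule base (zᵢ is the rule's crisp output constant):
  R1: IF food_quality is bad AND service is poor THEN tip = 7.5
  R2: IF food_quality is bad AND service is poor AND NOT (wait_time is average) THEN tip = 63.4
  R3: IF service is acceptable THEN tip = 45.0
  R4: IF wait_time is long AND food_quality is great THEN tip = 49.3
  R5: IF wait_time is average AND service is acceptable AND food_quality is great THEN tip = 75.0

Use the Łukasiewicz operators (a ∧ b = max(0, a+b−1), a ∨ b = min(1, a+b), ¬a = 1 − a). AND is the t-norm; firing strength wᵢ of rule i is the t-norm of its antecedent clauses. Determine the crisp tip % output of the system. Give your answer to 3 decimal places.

45.000

R1 (z=7.5): bad=0.13, poor=0.24; AND[max(0, a+b−1)] → w = 0.00
R2 (z=63.4): bad=0.13, poor=0.24, ¬average=1−0.69=0.31; AND[max(0, a+b−1)] → w = 0.00
R3 (z=45.0): acceptable=0.50 → w = 0.50
R4 (z=49.3): long=0.15, great=0.52; AND[max(0, a+b−1)] → w = 0.00
R5 (z=75.0): average=0.69, acceptable=0.50, great=0.52; AND[max(0, a+b−1)] → w = 0.00
Weighted average = (0.00·7.5 + 0.00·63.4 + 0.50·45.0 + 0.00·49.3 + 0.00·75.0) / (0.00 + 0.00 + 0.50 + 0.00 + 0.00)
  = 22.5000 / 0.5000 = 45.000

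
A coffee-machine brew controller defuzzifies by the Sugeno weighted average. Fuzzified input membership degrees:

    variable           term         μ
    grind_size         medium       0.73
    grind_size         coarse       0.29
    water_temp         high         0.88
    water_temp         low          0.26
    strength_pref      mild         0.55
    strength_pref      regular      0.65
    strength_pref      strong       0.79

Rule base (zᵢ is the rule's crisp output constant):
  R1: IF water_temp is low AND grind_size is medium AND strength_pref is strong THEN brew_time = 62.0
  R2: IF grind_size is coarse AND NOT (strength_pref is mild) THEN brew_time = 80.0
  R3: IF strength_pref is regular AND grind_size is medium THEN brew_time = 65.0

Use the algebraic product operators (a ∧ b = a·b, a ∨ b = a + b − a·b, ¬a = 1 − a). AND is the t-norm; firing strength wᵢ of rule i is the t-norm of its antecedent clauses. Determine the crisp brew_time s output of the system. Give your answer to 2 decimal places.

R1 (z=62.0): low=0.26, medium=0.73, strong=0.79; AND[a·b] → w = 0.1499
R2 (z=80.0): coarse=0.29, ¬mild=1−0.55=0.45; AND[a·b] → w = 0.1305
R3 (z=65.0): regular=0.65, medium=0.73; AND[a·b] → w = 0.4745
Weighted average = (0.1499·62.0 + 0.1305·80.0 + 0.4745·65.0) / (0.1499 + 0.1305 + 0.4745)
  = 50.5789 / 0.7549 = 67.00

67.00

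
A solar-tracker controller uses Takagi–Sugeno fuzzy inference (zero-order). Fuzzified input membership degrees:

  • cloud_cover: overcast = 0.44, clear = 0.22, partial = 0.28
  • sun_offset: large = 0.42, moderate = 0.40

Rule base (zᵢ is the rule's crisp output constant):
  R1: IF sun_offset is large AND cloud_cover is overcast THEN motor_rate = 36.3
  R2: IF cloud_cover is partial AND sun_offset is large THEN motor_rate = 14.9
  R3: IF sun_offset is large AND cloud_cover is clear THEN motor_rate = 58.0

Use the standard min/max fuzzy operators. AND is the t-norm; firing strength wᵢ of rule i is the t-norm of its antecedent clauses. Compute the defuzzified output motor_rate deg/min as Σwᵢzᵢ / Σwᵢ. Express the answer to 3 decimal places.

34.976

R1 (z=36.3): large=0.42, overcast=0.44; AND[min(a, b)] → w = 0.42
R2 (z=14.9): partial=0.28, large=0.42; AND[min(a, b)] → w = 0.28
R3 (z=58.0): large=0.42, clear=0.22; AND[min(a, b)] → w = 0.22
Weighted average = (0.42·36.3 + 0.28·14.9 + 0.22·58.0) / (0.42 + 0.28 + 0.22)
  = 32.1780 / 0.9200 = 34.976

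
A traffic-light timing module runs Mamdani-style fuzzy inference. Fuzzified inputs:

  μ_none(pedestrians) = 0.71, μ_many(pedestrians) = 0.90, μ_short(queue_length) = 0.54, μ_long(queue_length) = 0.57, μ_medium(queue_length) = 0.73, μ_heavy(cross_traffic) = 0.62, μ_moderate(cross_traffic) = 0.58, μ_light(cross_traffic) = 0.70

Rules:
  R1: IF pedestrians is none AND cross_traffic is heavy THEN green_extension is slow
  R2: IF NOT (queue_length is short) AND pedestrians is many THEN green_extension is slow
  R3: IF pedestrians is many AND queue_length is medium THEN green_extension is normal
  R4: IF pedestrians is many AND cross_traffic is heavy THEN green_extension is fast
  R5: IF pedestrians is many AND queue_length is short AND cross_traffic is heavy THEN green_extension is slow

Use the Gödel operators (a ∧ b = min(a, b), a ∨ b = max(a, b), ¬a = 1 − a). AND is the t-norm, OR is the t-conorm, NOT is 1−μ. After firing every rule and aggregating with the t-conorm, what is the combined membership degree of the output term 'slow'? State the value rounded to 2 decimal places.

R1: none=0.71, heavy=0.62; AND[min(a, b)] → w = 0.62
R2: ¬short=1−0.54=0.46, many=0.90; AND[min(a, b)] → w = 0.46
R3: many=0.90, medium=0.73; AND[min(a, b)] → w = 0.73
R4: many=0.90, heavy=0.62; AND[min(a, b)] → w = 0.62
R5: many=0.90, short=0.54, heavy=0.62; AND[min(a, b)] → w = 0.54
Rules with consequent 'slow': {R1, R2, R5} → strengths 0.62, 0.46, 0.54
Aggregate via t-conorm [max(a, b)]: 0.62

0.62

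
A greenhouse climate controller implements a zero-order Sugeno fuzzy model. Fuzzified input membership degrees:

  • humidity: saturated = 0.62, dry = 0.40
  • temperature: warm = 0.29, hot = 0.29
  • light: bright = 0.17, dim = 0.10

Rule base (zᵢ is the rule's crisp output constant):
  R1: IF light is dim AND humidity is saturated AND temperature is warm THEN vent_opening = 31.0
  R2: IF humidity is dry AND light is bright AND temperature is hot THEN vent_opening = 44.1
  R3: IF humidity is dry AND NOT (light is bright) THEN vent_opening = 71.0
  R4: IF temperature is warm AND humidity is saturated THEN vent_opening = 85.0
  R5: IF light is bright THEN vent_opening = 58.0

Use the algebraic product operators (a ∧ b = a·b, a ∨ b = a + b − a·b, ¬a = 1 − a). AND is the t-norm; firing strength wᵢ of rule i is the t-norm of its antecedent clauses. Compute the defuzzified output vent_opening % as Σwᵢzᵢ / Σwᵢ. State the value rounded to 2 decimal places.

R1 (z=31.0): dim=0.10, saturated=0.62, warm=0.29; AND[a·b] → w = 0.0180
R2 (z=44.1): dry=0.40, bright=0.17, hot=0.29; AND[a·b] → w = 0.0197
R3 (z=71.0): dry=0.40, ¬bright=1−0.17=0.83; AND[a·b] → w = 0.3320
R4 (z=85.0): warm=0.29, saturated=0.62; AND[a·b] → w = 0.1798
R5 (z=58.0): bright=0.17 → w = 0.1700
Weighted average = (0.0180·31.0 + 0.0197·44.1 + 0.3320·71.0 + 0.1798·85.0 + 0.1700·58.0) / (0.0180 + 0.0197 + 0.3320 + 0.1798 + 0.1700)
  = 50.1420 / 0.7195 = 69.69

69.69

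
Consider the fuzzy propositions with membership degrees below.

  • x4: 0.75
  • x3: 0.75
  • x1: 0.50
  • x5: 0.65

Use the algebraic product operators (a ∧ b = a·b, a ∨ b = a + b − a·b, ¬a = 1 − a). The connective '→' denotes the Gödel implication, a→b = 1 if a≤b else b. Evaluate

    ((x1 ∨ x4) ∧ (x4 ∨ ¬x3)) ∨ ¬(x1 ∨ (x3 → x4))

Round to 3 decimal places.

x1 ∨ x4 = a + b − a·b on (0.5000, 0.7500) = 0.8750
¬x3 = 1 − 0.7500 = 0.2500
x4 ∨ ¬x3 = a + b − a·b on (0.7500, 0.2500) = 0.8125
(x1 ∨ x4) ∧ (x4 ∨ ¬x3) = a·b on (0.8750, 0.8125) = 0.7109
x3 → x4  [Gödel: 1 if a≤b else b] with a=0.7500, b=0.7500 → 1.0000
x1 ∨ (x3 → x4) = a + b − a·b on (0.5000, 1.0000) = 1.0000
¬(x1 ∨ (x3 → x4)) = 1 − 1.0000 = 0.0000
((x1 ∨ x4) ∧ (x4 ∨ ¬x3)) ∨ ¬(x1 ∨ (x3 → x4)) = a + b − a·b on (0.7109, 0.0000) = 0.7109

0.711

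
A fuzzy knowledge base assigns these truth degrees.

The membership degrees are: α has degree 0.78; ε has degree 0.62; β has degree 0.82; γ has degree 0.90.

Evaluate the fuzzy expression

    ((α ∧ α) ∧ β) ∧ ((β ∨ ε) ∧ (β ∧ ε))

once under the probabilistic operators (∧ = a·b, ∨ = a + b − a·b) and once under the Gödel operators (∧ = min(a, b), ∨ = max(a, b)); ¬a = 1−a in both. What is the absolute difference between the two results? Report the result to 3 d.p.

0.384

Under probabilistic:
  α ∧ α = a·b on (0.7800, 0.7800) = 0.6084
  (α ∧ α) ∧ β = a·b on (0.6084, 0.8200) = 0.4989
  β ∨ ε = a + b − a·b on (0.8200, 0.6200) = 0.9316
  β ∧ ε = a·b on (0.8200, 0.6200) = 0.5084
  (β ∨ ε) ∧ (β ∧ ε) = a·b on (0.9316, 0.5084) = 0.4736
  ((α ∧ α) ∧ β) ∧ ((β ∨ ε) ∧ (β ∧ ε)) = a·b on (0.4989, 0.4736) = 0.2363
  → value = 0.2363
Under Gödel:
  α ∧ α = min(a, b) on (0.78, 0.78) = 0.78
  (α ∧ α) ∧ β = min(a, b) on (0.78, 0.82) = 0.78
  β ∨ ε = max(a, b) on (0.82, 0.62) = 0.82
  β ∧ ε = min(a, b) on (0.82, 0.62) = 0.62
  (β ∨ ε) ∧ (β ∧ ε) = min(a, b) on (0.82, 0.62) = 0.62
  ((α ∧ α) ∧ β) ∧ ((β ∨ ε) ∧ (β ∧ ε)) = min(a, b) on (0.78, 0.62) = 0.62
  → value = 0.6200
|0.2363 − 0.6200| = 0.384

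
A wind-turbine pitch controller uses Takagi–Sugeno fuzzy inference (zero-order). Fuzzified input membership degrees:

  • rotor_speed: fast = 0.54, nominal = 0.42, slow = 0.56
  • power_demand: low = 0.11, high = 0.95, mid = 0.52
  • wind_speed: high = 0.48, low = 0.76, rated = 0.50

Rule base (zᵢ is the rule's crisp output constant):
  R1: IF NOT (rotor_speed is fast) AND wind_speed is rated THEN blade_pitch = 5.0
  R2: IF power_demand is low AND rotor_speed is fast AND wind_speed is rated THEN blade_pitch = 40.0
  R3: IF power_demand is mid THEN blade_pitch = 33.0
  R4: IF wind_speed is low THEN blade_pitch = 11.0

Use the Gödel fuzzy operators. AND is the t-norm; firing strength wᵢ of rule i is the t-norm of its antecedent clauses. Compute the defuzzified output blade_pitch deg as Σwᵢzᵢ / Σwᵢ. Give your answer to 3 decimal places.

17.416

R1 (z=5.0): ¬fast=1−0.54=0.46, rated=0.50; AND[min(a, b)] → w = 0.46
R2 (z=40.0): low=0.11, fast=0.54, rated=0.50; AND[min(a, b)] → w = 0.11
R3 (z=33.0): mid=0.52 → w = 0.52
R4 (z=11.0): low=0.76 → w = 0.76
Weighted average = (0.46·5.0 + 0.11·40.0 + 0.52·33.0 + 0.76·11.0) / (0.46 + 0.11 + 0.52 + 0.76)
  = 32.2200 / 1.8500 = 17.416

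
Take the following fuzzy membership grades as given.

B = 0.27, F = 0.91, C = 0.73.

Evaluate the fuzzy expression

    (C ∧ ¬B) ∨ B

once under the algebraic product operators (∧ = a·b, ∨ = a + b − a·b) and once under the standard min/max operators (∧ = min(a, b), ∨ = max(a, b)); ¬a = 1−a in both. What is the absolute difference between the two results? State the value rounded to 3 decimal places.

0.071

Under algebraic product:
  ¬B = 1 − 0.2700 = 0.7300
  C ∧ ¬B = a·b on (0.7300, 0.7300) = 0.5329
  (C ∧ ¬B) ∨ B = a + b − a·b on (0.5329, 0.2700) = 0.6590
  → value = 0.6590
Under standard min/max:
  ¬B = 1 − 0.27 = 0.73
  C ∧ ¬B = min(a, b) on (0.73, 0.73) = 0.73
  (C ∧ ¬B) ∨ B = max(a, b) on (0.73, 0.27) = 0.73
  → value = 0.7300
|0.6590 − 0.7300| = 0.071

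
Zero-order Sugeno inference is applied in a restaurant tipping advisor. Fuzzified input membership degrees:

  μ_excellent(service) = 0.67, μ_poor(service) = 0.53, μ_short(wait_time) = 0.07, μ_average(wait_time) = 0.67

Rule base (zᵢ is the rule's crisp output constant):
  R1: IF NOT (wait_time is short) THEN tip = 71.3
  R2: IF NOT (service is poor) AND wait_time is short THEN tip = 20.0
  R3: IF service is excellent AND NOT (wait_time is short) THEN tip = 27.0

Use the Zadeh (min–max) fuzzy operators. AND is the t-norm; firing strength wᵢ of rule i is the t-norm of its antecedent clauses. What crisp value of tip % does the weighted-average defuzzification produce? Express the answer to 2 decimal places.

51.38

R1 (z=71.3): ¬short=1−0.07=0.93 → w = 0.93
R2 (z=20.0): ¬poor=1−0.53=0.47, short=0.07; AND[min(a, b)] → w = 0.07
R3 (z=27.0): excellent=0.67, ¬short=1−0.07=0.93; AND[min(a, b)] → w = 0.67
Weighted average = (0.93·71.3 + 0.07·20.0 + 0.67·27.0) / (0.93 + 0.07 + 0.67)
  = 85.7990 / 1.6700 = 51.38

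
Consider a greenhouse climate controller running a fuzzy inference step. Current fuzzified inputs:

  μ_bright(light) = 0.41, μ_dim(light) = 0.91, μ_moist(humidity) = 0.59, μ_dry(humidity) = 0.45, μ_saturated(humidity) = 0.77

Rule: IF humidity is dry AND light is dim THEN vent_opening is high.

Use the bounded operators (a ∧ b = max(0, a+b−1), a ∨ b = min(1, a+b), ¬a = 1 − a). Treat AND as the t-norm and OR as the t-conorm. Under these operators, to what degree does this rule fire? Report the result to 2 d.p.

0.36

firing strength: dry=0.45, dim=0.91; AND[max(0, a+b−1)] → w = 0.36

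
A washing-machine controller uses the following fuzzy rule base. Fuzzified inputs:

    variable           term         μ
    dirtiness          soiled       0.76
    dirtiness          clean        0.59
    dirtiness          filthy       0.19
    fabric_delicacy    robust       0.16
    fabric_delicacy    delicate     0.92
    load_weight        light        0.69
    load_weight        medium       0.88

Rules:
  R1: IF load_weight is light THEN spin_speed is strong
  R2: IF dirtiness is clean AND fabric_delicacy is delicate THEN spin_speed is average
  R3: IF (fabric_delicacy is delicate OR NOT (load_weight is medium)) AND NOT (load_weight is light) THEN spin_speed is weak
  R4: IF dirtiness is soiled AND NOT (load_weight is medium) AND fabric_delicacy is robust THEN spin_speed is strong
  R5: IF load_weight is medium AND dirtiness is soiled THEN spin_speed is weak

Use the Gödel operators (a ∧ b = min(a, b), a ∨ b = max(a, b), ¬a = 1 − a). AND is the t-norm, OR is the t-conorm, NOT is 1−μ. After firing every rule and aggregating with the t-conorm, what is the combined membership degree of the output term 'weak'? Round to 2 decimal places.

R1: light=0.69 → w = 0.69
R2: clean=0.59, delicate=0.92; AND[min(a, b)] → w = 0.59
R3: (delicate=0.92 OR ¬medium=1−0.88=0.12) = 0.92; AND[min(a, b)] with ¬light=1−0.69=0.31 → w = 0.31
R4: soiled=0.76, ¬medium=1−0.88=0.12, robust=0.16; AND[min(a, b)] → w = 0.12
R5: medium=0.88, soiled=0.76; AND[min(a, b)] → w = 0.76
Rules with consequent 'weak': {R3, R5} → strengths 0.31, 0.76
Aggregate via t-conorm [max(a, b)]: 0.76

0.76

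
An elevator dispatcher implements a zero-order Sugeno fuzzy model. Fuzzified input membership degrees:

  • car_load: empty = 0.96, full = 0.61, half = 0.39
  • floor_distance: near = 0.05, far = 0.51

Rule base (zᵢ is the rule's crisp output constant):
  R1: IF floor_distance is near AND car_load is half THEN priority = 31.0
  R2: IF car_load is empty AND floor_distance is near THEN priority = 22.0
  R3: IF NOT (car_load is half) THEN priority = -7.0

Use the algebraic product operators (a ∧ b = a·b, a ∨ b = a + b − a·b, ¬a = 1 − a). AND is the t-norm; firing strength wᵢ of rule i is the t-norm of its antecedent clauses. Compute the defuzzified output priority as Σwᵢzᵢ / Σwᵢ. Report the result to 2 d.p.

R1 (z=31.0): near=0.05, half=0.39; AND[a·b] → w = 0.0195
R2 (z=22.0): empty=0.96, near=0.05; AND[a·b] → w = 0.0480
R3 (z=-7.0): ¬half=1−0.39=0.61 → w = 0.6100
Weighted average = (0.0195·31.0 + 0.0480·22.0 + 0.6100·-7.0) / (0.0195 + 0.0480 + 0.6100)
  = -2.6095 / 0.6775 = -3.85

-3.85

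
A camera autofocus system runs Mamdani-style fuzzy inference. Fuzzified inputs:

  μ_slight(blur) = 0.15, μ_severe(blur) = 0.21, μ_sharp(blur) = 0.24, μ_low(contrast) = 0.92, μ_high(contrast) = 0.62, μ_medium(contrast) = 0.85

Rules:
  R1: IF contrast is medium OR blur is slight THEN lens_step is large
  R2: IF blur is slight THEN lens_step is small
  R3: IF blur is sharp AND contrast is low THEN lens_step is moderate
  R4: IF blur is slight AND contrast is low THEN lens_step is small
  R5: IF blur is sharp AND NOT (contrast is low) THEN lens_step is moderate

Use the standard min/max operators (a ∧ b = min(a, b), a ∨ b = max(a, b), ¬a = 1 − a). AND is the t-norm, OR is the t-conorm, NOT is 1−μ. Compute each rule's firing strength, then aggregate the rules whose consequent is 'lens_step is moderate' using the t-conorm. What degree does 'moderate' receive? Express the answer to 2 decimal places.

R1: medium=0.85, slight=0.15; OR[max(a, b)] → w = 0.85
R2: slight=0.15 → w = 0.15
R3: sharp=0.24, low=0.92; AND[min(a, b)] → w = 0.24
R4: slight=0.15, low=0.92; AND[min(a, b)] → w = 0.15
R5: sharp=0.24, ¬low=1−0.92=0.08; AND[min(a, b)] → w = 0.08
Rules with consequent 'moderate': {R3, R5} → strengths 0.24, 0.08
Aggregate via t-conorm [max(a, b)]: 0.24

0.24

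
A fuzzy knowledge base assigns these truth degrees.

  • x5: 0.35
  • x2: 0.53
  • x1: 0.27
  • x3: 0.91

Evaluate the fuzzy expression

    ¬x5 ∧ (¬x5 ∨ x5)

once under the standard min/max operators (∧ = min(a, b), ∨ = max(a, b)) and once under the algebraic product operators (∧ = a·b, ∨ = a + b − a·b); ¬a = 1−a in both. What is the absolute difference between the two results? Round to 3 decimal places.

Under standard min/max:
  ¬x5 = 1 − 0.35 = 0.65
  ¬x5 = 1 − 0.35 = 0.65
  ¬x5 ∨ x5 = max(a, b) on (0.65, 0.35) = 0.65
  ¬x5 ∧ (¬x5 ∨ x5) = min(a, b) on (0.65, 0.65) = 0.65
  → value = 0.6500
Under algebraic product:
  ¬x5 = 1 − 0.3500 = 0.6500
  ¬x5 = 1 − 0.3500 = 0.6500
  ¬x5 ∨ x5 = a + b − a·b on (0.6500, 0.3500) = 0.7725
  ¬x5 ∧ (¬x5 ∨ x5) = a·b on (0.6500, 0.7725) = 0.5021
  → value = 0.5021
|0.6500 − 0.5021| = 0.148

0.148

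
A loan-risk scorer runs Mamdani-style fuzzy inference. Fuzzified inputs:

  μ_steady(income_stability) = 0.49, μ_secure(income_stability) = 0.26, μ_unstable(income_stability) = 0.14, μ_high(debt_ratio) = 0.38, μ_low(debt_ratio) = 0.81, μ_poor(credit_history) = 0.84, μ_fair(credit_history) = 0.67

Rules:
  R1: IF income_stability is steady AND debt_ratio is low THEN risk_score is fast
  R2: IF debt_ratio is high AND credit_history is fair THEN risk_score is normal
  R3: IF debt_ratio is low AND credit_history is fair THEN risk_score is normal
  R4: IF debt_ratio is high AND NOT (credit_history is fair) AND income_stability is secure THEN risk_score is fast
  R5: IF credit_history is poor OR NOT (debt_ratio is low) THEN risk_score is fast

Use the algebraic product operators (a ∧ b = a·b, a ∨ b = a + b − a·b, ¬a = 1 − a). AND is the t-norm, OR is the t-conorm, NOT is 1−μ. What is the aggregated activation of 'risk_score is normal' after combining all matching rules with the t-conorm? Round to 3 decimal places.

R1: steady=0.49, low=0.81; AND[a·b] → w = 0.3969
R2: high=0.38, fair=0.67; AND[a·b] → w = 0.2546
R3: low=0.81, fair=0.67; AND[a·b] → w = 0.5427
R4: high=0.38, ¬fair=1−0.67=0.33, secure=0.26; AND[a·b] → w = 0.0326
R5: poor=0.84, ¬low=1−0.81=0.19; OR[a + b − a·b] → w = 0.8704
Rules with consequent 'normal': {R2, R3} → strengths 0.2546, 0.5427
Aggregate via t-conorm [a + b − a·b]: 0.6591

0.659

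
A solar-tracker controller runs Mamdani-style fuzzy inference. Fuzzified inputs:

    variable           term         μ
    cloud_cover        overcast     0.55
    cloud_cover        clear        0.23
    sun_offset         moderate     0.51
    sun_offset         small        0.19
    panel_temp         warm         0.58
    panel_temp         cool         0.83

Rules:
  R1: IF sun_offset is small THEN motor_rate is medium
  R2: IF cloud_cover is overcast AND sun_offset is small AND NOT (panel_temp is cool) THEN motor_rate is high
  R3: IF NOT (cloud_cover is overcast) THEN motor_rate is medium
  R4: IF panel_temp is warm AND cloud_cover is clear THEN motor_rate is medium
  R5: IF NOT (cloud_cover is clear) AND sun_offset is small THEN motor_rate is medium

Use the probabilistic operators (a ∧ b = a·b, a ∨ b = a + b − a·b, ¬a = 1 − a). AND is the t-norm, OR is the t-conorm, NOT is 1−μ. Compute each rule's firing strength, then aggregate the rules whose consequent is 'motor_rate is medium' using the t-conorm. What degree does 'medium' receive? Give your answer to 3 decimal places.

R1: small=0.19 → w = 0.1900
R2: overcast=0.55, small=0.19, ¬cool=1−0.83=0.17; AND[a·b] → w = 0.0178
R3: ¬overcast=1−0.55=0.45 → w = 0.4500
R4: warm=0.58, clear=0.23; AND[a·b] → w = 0.1334
R5: ¬clear=1−0.23=0.77, small=0.19; AND[a·b] → w = 0.1463
Rules with consequent 'medium': {R1, R3, R4, R5} → strengths 0.1900, 0.4500, 0.1334, 0.1463
Aggregate via t-conorm [a + b − a·b]: 0.6704

0.670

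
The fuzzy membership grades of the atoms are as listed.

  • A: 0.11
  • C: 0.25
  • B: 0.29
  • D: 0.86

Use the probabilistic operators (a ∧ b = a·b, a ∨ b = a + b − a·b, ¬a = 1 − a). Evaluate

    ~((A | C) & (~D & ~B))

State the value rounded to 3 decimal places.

A | C = a + b − a·b on (0.1100, 0.2500) = 0.3325
~D = 1 − 0.8600 = 0.1400
~B = 1 − 0.2900 = 0.7100
~D & ~B = a·b on (0.1400, 0.7100) = 0.0994
(A | C) & (~D & ~B) = a·b on (0.3325, 0.0994) = 0.0331
~((A | C) & (~D & ~B)) = 1 − 0.0331 = 0.9669

0.967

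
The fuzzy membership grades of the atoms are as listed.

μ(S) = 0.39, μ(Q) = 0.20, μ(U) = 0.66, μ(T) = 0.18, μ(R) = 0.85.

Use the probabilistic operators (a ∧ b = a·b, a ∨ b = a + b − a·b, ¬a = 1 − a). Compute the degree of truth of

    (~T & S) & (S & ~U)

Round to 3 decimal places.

~T = 1 − 0.1800 = 0.8200
~T & S = a·b on (0.8200, 0.3900) = 0.3198
~U = 1 − 0.6600 = 0.3400
S & ~U = a·b on (0.3900, 0.3400) = 0.1326
(~T & S) & (S & ~U) = a·b on (0.3198, 0.1326) = 0.0424

0.042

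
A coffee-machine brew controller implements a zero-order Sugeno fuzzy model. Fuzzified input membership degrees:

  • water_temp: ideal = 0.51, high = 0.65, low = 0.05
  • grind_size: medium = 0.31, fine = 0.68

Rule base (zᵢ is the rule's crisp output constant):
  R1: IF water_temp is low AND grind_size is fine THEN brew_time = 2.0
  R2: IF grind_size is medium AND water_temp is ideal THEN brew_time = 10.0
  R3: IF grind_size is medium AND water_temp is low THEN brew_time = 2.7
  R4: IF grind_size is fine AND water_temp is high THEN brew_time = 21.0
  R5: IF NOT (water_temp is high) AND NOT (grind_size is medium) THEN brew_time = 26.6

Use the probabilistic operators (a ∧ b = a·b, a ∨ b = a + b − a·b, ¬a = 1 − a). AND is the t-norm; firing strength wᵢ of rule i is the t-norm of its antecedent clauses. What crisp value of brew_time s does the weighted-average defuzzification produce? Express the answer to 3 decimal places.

R1 (z=2.0): low=0.05, fine=0.68; AND[a·b] → w = 0.0340
R2 (z=10.0): medium=0.31, ideal=0.51; AND[a·b] → w = 0.1581
R3 (z=2.7): medium=0.31, low=0.05; AND[a·b] → w = 0.0155
R4 (z=21.0): fine=0.68, high=0.65; AND[a·b] → w = 0.4420
R5 (z=26.6): ¬high=1−0.65=0.35, ¬medium=1−0.31=0.69; AND[a·b] → w = 0.2415
Weighted average = (0.0340·2.0 + 0.1581·10.0 + 0.0155·2.7 + 0.4420·21.0 + 0.2415·26.6) / (0.0340 + 0.1581 + 0.0155 + 0.4420 + 0.2415)
  = 17.3968 / 0.8911 = 19.523

19.523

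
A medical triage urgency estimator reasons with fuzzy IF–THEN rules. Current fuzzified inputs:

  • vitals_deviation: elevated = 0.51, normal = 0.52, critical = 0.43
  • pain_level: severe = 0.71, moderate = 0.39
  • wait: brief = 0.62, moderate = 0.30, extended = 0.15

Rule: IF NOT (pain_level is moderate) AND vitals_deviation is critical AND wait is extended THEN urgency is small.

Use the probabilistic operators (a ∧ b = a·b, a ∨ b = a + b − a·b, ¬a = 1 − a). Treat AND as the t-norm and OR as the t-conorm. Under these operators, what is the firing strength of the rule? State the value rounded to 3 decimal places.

firing strength: ¬moderate=1−0.39=0.61, critical=0.43, extended=0.15; AND[a·b] → w = 0.0393

0.039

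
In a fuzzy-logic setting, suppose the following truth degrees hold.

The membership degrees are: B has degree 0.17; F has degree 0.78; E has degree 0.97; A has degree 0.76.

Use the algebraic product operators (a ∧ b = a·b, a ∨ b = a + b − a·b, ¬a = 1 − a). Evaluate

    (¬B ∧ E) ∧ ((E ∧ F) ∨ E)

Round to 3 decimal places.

¬B = 1 − 0.1700 = 0.8300
¬B ∧ E = a·b on (0.8300, 0.9700) = 0.8051
E ∧ F = a·b on (0.9700, 0.7800) = 0.7566
(E ∧ F) ∨ E = a + b − a·b on (0.7566, 0.9700) = 0.9927
(¬B ∧ E) ∧ ((E ∧ F) ∨ E) = a·b on (0.8051, 0.9927) = 0.7992

0.799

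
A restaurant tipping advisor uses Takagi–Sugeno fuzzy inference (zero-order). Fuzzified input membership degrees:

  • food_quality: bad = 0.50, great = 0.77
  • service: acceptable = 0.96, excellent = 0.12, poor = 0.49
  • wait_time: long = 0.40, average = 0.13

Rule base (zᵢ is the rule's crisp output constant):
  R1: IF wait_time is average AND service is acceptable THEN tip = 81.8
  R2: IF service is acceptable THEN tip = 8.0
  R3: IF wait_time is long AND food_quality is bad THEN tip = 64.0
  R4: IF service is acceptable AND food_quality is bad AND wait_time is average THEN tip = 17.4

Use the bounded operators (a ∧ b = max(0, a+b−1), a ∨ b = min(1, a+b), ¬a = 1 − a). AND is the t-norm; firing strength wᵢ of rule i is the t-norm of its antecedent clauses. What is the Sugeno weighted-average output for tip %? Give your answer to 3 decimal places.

14.326

R1 (z=81.8): average=0.13, acceptable=0.96; AND[max(0, a+b−1)] → w = 0.09
R2 (z=8.0): acceptable=0.96 → w = 0.96
R3 (z=64.0): long=0.40, bad=0.50; AND[max(0, a+b−1)] → w = 0.00
R4 (z=17.4): acceptable=0.96, bad=0.50, average=0.13; AND[max(0, a+b−1)] → w = 0.00
Weighted average = (0.09·81.8 + 0.96·8.0 + 0.00·64.0 + 0.00·17.4) / (0.09 + 0.96 + 0.00 + 0.00)
  = 15.0420 / 1.0500 = 14.326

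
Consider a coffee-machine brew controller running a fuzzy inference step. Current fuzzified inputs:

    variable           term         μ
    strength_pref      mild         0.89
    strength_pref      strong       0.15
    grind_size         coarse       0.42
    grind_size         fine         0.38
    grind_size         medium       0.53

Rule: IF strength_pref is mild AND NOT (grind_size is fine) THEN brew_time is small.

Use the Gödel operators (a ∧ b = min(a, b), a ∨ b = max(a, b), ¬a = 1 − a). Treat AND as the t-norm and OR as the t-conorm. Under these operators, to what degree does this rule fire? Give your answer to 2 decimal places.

0.62

firing strength: mild=0.89, ¬fine=1−0.38=0.62; AND[min(a, b)] → w = 0.62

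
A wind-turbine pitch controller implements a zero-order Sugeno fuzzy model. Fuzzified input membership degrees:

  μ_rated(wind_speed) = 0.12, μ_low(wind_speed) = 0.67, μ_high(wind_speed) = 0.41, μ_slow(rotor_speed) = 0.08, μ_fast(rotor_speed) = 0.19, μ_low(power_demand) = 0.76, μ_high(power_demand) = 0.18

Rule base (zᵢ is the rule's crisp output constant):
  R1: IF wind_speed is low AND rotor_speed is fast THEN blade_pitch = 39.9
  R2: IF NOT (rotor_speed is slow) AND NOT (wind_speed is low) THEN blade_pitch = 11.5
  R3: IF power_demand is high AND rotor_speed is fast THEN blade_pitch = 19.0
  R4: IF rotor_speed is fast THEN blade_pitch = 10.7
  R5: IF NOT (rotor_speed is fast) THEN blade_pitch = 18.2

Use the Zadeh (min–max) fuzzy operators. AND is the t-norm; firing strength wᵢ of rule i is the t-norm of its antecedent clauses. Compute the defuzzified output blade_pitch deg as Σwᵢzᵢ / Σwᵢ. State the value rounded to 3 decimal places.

R1 (z=39.9): low=0.67, fast=0.19; AND[min(a, b)] → w = 0.19
R2 (z=11.5): ¬slow=1−0.08=0.92, ¬low=1−0.67=0.33; AND[min(a, b)] → w = 0.33
R3 (z=19.0): high=0.18, fast=0.19; AND[min(a, b)] → w = 0.18
R4 (z=10.7): fast=0.19 → w = 0.19
R5 (z=18.2): ¬fast=1−0.19=0.81 → w = 0.81
Weighted average = (0.19·39.9 + 0.33·11.5 + 0.18·19.0 + 0.19·10.7 + 0.81·18.2) / (0.19 + 0.33 + 0.18 + 0.19 + 0.81)
  = 31.5710 / 1.7000 = 18.571

18.571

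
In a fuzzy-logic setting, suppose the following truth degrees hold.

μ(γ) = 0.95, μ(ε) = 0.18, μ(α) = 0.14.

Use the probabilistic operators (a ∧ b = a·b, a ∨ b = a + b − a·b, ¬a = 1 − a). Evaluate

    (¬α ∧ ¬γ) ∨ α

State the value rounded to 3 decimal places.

0.177

¬α = 1 − 0.1400 = 0.8600
¬γ = 1 − 0.9500 = 0.0500
¬α ∧ ¬γ = a·b on (0.8600, 0.0500) = 0.0430
(¬α ∧ ¬γ) ∨ α = a + b − a·b on (0.0430, 0.1400) = 0.1770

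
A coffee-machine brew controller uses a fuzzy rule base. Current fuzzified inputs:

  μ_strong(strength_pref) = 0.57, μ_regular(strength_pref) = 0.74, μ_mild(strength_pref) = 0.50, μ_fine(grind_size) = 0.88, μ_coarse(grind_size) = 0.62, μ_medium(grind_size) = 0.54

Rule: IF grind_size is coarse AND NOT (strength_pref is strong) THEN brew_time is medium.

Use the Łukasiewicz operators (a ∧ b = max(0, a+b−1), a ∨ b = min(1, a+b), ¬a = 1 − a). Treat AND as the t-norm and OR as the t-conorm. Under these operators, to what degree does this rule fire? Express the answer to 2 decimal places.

firing strength: coarse=0.62, ¬strong=1−0.57=0.43; AND[max(0, a+b−1)] → w = 0.05

0.05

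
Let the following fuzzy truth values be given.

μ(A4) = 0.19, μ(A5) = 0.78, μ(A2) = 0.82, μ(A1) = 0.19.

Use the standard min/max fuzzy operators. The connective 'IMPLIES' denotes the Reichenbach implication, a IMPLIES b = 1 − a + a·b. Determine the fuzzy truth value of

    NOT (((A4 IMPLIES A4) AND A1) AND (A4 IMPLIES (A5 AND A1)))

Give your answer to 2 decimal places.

A4 IMPLIES A4  [Reichenbach: 1 − a + a·b] with a=0.19, b=0.19 → 0.85
(A4 IMPLIES A4) AND A1 = min(a, b) on (0.85, 0.19) = 0.19
A5 AND A1 = min(a, b) on (0.78, 0.19) = 0.19
A4 IMPLIES (A5 AND A1)  [Reichenbach: 1 − a + a·b] with a=0.19, b=0.19 → 0.85
((A4 IMPLIES A4) AND A1) AND (A4 IMPLIES (A5 AND A1)) = min(a, b) on (0.19, 0.85) = 0.19
NOT (((A4 IMPLIES A4) AND A1) AND (A4 IMPLIES (A5 AND A1))) = 1 − 0.19 = 0.81

0.81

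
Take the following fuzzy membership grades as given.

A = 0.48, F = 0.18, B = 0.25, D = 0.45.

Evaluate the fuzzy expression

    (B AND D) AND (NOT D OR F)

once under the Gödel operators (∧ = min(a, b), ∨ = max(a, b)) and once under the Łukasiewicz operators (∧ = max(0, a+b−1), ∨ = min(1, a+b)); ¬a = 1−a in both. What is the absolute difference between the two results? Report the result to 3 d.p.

Under Gödel:
  B AND D = min(a, b) on (0.25, 0.45) = 0.25
  NOT D = 1 − 0.45 = 0.55
  NOT D OR F = max(a, b) on (0.55, 0.18) = 0.55
  (B AND D) AND (NOT D OR F) = min(a, b) on (0.25, 0.55) = 0.25
  → value = 0.2500
Under Łukasiewicz:
  B AND D = max(0, a+b−1) on (0.25, 0.45) = 0.00
  NOT D = 1 − 0.45 = 0.55
  NOT D OR F = min(1, a+b) on (0.55, 0.18) = 0.73
  (B AND D) AND (NOT D OR F) = max(0, a+b−1) on (0.00, 0.73) = 0.00
  → value = 0.0000
|0.2500 − 0.0000| = 0.250

0.250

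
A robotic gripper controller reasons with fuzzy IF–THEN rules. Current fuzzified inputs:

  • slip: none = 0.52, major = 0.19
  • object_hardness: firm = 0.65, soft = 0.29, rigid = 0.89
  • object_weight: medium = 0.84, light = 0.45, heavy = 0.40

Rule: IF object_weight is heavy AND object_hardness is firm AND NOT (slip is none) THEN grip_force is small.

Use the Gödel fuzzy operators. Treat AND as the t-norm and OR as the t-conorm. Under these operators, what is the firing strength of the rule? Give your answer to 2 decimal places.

firing strength: heavy=0.40, firm=0.65, ¬none=1−0.52=0.48; AND[min(a, b)] → w = 0.40

0.40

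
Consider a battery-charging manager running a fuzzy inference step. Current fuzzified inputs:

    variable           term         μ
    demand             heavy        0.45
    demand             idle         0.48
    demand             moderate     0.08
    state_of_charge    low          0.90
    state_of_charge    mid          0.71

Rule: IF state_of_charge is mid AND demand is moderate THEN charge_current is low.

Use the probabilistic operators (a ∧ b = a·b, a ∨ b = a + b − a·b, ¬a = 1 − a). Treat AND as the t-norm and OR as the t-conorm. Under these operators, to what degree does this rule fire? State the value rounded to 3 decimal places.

firing strength: mid=0.71, moderate=0.08; AND[a·b] → w = 0.0568

0.057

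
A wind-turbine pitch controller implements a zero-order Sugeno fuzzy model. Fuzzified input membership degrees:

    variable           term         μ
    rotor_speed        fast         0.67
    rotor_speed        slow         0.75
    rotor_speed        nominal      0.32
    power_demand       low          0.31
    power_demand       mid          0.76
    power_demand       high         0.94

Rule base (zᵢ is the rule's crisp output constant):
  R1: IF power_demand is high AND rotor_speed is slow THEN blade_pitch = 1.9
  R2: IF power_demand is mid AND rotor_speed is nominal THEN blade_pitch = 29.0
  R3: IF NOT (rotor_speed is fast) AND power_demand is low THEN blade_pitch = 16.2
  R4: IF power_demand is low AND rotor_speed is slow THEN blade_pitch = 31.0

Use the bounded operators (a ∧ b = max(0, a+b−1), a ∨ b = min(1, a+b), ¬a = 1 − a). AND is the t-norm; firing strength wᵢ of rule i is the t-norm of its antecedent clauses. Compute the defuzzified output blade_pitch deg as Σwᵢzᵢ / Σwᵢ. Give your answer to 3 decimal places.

R1 (z=1.9): high=0.94, slow=0.75; AND[max(0, a+b−1)] → w = 0.69
R2 (z=29.0): mid=0.76, nominal=0.32; AND[max(0, a+b−1)] → w = 0.08
R3 (z=16.2): ¬fast=1−0.67=0.33, low=0.31; AND[max(0, a+b−1)] → w = 0.00
R4 (z=31.0): low=0.31, slow=0.75; AND[max(0, a+b−1)] → w = 0.06
Weighted average = (0.69·1.9 + 0.08·29.0 + 0.00·16.2 + 0.06·31.0) / (0.69 + 0.08 + 0.00 + 0.06)
  = 5.4910 / 0.8300 = 6.616

6.616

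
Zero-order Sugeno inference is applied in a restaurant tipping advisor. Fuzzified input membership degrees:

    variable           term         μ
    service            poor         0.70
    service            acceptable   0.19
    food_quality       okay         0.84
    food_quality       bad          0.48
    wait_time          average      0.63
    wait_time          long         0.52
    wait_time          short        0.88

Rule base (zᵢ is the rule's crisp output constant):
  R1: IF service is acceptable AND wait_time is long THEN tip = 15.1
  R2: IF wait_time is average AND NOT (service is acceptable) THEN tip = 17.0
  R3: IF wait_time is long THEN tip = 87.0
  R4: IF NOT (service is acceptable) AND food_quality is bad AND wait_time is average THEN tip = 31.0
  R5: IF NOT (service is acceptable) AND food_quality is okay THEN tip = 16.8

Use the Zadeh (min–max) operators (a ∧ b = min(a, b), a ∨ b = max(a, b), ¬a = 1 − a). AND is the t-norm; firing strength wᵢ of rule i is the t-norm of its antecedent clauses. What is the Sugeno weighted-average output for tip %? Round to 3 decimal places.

33.197

R1 (z=15.1): acceptable=0.19, long=0.52; AND[min(a, b)] → w = 0.19
R2 (z=17.0): average=0.63, ¬acceptable=1−0.19=0.81; AND[min(a, b)] → w = 0.63
R3 (z=87.0): long=0.52 → w = 0.52
R4 (z=31.0): ¬acceptable=1−0.19=0.81, bad=0.48, average=0.63; AND[min(a, b)] → w = 0.48
R5 (z=16.8): ¬acceptable=1−0.19=0.81, okay=0.84; AND[min(a, b)] → w = 0.81
Weighted average = (0.19·15.1 + 0.63·17.0 + 0.52·87.0 + 0.48·31.0 + 0.81·16.8) / (0.19 + 0.63 + 0.52 + 0.48 + 0.81)
  = 87.3070 / 2.6300 = 33.197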